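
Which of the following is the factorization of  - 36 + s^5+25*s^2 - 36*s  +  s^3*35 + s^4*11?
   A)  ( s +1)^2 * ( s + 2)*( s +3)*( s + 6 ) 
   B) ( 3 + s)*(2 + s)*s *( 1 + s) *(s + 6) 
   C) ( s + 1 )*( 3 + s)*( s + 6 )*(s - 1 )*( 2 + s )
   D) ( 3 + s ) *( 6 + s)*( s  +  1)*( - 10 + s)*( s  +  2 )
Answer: C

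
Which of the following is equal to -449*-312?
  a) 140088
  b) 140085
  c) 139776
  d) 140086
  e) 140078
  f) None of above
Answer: a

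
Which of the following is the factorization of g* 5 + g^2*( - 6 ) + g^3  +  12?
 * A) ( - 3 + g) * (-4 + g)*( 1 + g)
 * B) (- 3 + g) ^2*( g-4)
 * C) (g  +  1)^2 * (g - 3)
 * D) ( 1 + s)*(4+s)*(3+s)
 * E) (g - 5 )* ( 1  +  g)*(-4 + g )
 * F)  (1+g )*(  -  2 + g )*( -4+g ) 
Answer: A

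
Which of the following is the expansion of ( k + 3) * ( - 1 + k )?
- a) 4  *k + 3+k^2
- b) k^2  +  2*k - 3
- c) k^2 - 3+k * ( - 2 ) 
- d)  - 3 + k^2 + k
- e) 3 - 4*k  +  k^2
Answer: b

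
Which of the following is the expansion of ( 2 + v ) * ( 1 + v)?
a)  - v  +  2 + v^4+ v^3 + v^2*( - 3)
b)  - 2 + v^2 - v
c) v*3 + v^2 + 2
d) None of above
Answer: c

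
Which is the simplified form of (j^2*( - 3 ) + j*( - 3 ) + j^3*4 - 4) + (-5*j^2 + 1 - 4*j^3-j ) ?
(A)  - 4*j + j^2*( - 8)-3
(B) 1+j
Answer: A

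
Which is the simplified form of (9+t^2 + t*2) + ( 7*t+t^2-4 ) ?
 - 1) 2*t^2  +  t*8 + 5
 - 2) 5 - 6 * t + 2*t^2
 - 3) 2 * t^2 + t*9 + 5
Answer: 3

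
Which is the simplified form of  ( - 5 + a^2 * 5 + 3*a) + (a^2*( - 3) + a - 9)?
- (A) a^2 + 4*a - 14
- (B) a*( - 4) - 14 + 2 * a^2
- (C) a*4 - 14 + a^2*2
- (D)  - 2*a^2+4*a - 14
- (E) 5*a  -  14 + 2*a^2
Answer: C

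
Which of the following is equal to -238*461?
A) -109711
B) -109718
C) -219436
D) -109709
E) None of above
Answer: B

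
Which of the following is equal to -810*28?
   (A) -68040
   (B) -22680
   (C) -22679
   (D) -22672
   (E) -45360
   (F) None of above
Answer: B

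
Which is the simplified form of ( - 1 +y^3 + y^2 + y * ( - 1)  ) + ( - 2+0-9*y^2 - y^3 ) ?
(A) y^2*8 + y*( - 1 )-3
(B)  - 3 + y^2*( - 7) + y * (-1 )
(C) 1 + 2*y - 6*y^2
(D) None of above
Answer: D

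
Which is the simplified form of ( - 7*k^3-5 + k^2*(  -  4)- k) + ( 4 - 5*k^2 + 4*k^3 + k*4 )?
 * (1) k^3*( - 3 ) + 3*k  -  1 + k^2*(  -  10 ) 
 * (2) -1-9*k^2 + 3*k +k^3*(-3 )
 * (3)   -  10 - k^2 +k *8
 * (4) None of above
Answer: 2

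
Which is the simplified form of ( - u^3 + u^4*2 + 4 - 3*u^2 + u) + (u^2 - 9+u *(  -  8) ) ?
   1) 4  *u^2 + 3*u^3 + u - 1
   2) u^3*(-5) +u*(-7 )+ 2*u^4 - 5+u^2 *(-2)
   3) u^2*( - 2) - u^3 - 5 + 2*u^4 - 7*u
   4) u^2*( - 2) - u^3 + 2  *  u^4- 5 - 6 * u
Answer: 3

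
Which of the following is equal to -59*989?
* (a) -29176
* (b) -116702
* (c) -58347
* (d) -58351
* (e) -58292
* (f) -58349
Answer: d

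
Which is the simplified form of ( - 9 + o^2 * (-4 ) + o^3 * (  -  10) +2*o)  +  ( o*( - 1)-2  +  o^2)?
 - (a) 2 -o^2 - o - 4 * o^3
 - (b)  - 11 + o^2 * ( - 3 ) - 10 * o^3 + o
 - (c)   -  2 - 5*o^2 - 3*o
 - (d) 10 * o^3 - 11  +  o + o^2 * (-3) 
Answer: b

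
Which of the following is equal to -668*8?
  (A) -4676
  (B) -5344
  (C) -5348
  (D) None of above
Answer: B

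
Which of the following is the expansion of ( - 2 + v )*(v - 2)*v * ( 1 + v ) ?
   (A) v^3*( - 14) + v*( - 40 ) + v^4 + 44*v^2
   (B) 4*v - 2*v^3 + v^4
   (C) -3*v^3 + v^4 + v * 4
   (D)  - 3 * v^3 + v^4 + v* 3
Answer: C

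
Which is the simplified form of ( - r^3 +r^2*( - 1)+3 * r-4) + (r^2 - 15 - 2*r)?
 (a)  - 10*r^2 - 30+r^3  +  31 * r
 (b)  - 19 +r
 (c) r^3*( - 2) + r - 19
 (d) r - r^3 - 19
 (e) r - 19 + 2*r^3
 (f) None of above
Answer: d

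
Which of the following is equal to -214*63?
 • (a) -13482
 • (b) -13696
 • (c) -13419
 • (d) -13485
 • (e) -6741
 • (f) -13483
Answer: a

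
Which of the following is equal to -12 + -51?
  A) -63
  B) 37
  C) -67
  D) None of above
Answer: A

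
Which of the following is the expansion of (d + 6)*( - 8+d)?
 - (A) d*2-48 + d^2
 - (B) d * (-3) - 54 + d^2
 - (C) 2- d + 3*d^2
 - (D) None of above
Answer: D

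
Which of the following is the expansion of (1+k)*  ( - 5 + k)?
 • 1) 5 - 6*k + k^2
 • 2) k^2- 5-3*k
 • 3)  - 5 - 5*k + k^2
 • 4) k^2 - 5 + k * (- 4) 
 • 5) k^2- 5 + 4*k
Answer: 4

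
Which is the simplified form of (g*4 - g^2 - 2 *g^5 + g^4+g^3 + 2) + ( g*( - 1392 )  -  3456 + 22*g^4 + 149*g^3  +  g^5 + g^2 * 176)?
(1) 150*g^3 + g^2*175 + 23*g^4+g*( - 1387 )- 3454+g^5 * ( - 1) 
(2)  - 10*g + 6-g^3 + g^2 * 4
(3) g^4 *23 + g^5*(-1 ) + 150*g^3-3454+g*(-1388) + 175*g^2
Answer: 3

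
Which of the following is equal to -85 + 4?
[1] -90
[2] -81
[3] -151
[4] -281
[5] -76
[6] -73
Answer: 2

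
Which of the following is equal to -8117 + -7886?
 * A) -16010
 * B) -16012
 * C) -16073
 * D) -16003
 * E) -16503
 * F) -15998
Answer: D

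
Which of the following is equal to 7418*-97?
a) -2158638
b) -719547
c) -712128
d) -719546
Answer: d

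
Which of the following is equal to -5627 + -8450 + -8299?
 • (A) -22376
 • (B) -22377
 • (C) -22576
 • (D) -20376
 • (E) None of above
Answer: A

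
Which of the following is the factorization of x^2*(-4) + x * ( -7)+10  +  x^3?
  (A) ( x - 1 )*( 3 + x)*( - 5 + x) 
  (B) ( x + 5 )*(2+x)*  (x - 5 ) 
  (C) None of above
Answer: C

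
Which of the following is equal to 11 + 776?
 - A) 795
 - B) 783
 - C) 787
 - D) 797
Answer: C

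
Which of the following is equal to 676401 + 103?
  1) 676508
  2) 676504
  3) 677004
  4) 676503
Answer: 2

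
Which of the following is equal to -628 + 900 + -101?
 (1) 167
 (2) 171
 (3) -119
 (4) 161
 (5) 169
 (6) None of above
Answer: 2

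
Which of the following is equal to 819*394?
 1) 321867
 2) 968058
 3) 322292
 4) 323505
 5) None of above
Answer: 5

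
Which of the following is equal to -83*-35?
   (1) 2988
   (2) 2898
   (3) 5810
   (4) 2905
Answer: 4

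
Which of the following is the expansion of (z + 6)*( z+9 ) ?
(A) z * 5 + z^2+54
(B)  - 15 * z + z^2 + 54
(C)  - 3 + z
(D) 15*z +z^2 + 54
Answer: D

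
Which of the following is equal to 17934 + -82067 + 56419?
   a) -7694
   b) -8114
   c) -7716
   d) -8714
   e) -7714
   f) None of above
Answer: e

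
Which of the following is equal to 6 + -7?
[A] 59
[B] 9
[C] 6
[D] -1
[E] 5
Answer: D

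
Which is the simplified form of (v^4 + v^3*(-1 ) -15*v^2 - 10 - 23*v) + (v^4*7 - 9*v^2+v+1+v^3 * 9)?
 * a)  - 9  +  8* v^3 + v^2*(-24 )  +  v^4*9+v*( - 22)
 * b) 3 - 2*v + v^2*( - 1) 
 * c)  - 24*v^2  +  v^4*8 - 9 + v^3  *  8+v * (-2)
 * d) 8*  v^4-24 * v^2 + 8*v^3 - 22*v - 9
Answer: d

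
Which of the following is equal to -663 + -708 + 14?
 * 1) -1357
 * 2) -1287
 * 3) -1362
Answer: 1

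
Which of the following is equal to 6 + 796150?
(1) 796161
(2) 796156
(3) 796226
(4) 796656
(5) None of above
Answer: 2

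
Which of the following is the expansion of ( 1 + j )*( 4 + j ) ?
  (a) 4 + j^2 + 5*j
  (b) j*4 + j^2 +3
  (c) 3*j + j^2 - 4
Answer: a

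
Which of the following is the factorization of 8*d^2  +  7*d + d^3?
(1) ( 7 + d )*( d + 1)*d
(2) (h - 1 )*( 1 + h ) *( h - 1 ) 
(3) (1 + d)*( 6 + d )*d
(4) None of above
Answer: 1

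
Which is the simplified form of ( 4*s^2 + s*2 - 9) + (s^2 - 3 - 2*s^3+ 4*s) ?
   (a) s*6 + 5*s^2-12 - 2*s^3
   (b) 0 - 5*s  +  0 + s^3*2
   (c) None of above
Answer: a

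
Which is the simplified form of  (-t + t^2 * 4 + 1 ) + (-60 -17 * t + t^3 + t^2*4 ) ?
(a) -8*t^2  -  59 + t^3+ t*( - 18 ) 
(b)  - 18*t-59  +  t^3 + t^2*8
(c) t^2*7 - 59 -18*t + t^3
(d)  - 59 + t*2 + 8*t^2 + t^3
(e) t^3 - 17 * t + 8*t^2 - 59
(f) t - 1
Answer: b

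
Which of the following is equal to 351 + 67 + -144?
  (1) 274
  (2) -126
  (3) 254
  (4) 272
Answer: 1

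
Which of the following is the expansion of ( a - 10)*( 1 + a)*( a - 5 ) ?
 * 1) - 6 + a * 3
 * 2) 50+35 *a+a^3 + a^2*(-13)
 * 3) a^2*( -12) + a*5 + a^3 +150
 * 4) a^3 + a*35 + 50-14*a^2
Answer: 4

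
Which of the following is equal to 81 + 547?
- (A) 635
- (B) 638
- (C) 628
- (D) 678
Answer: C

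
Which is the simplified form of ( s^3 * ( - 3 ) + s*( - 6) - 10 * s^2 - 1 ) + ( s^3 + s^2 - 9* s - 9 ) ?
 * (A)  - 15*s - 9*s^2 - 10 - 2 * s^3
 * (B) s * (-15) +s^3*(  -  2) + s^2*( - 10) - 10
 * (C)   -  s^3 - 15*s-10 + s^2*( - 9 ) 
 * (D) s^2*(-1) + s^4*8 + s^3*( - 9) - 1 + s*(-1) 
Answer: A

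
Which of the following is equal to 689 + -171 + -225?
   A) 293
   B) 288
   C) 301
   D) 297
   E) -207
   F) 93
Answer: A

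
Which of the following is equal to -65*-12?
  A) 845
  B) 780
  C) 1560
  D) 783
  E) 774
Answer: B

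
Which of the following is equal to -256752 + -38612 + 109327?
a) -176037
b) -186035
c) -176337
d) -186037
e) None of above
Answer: d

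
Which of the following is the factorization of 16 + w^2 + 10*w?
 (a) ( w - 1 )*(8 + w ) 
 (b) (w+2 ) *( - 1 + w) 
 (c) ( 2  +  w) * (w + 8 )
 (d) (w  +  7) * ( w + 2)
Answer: c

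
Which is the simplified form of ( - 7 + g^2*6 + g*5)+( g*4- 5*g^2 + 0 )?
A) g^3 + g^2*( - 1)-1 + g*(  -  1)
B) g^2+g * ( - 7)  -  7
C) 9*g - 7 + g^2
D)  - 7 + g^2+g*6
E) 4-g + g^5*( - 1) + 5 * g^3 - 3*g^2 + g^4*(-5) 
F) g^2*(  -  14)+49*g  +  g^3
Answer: C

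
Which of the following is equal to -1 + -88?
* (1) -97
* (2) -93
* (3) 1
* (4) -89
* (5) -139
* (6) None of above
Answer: 4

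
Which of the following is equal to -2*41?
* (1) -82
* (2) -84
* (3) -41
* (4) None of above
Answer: 1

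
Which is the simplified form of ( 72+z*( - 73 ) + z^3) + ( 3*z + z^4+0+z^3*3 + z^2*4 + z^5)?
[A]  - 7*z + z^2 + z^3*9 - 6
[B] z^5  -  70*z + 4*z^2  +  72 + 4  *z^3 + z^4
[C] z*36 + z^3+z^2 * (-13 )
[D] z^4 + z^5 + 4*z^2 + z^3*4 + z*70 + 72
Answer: B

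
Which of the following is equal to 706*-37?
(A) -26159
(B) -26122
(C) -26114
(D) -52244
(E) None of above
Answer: B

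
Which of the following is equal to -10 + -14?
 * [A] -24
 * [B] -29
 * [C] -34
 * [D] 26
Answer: A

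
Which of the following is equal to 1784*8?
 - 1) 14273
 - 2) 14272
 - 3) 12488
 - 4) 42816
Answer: 2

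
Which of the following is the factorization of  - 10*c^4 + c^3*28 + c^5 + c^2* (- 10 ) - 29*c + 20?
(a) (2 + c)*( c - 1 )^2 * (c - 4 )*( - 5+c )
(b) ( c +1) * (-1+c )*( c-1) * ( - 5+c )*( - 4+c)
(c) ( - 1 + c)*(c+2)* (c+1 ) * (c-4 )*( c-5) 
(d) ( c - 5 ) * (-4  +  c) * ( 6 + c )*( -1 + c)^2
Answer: b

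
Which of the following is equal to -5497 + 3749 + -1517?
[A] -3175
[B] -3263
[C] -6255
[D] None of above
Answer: D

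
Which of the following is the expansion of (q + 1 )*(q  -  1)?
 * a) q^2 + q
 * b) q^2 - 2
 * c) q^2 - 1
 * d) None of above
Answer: c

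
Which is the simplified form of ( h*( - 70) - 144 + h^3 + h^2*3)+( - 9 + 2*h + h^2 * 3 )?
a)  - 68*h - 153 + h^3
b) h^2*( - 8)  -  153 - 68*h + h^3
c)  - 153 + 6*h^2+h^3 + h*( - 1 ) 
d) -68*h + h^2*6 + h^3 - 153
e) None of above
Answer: d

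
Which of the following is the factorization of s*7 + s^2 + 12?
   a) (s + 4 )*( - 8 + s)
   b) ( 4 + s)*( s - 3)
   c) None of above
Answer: c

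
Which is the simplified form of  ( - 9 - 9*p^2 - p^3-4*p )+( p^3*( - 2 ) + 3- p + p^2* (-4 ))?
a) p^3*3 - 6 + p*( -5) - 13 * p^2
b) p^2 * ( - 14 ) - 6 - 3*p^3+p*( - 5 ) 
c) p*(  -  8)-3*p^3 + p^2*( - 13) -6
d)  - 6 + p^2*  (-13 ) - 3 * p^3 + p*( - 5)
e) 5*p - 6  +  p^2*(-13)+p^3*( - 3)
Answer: d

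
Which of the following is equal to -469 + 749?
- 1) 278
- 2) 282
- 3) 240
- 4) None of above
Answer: 4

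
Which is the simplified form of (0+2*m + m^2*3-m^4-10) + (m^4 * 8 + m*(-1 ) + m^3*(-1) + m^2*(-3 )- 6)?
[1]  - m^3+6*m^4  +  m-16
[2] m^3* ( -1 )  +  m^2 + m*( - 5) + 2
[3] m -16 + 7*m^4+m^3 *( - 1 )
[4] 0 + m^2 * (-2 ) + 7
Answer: 3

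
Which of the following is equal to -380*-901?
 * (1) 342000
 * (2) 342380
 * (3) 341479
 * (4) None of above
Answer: 2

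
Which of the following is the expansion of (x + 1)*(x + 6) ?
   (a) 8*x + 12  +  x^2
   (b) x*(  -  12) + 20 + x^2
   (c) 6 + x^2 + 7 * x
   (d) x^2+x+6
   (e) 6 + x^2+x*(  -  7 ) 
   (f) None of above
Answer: c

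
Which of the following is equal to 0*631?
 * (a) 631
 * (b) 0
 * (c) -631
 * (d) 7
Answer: b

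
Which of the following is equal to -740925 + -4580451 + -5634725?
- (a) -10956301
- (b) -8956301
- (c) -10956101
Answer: c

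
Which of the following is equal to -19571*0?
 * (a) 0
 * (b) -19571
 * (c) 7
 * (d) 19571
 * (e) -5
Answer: a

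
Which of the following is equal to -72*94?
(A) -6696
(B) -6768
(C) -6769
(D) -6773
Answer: B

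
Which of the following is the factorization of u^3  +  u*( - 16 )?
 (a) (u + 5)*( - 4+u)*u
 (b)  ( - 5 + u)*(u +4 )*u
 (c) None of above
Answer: c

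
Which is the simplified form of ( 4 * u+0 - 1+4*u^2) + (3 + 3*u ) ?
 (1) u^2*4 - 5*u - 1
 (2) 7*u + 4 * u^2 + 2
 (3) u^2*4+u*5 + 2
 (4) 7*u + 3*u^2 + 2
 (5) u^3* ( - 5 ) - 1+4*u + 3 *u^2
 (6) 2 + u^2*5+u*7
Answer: 2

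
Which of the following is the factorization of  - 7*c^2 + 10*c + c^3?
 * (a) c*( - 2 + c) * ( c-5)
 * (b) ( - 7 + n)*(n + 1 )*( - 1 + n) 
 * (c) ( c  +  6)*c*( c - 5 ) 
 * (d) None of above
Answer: a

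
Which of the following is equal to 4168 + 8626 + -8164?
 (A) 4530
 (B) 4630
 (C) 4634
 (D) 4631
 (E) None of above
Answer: B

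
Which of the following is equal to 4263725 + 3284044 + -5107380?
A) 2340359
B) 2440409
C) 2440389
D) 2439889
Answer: C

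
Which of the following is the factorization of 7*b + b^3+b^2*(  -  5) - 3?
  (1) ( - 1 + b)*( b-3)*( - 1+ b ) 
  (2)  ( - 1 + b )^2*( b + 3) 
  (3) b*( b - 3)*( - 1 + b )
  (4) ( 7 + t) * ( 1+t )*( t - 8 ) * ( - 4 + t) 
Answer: 1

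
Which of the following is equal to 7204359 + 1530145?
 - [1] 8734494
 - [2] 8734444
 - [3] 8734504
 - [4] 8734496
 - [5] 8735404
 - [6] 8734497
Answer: 3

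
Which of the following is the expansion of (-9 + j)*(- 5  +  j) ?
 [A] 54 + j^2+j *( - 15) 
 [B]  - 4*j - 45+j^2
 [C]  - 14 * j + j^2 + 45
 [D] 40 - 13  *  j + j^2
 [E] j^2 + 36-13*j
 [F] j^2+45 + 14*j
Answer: C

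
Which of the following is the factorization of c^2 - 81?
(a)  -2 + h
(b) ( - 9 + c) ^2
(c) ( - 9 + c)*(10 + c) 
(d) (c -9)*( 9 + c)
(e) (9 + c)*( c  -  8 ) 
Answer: d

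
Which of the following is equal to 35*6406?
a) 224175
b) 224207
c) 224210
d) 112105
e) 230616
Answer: c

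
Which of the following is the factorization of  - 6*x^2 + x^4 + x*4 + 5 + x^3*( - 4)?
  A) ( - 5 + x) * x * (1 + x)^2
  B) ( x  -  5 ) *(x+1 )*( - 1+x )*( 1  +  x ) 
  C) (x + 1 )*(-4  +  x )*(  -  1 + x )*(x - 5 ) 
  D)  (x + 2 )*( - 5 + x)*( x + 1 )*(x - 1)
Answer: B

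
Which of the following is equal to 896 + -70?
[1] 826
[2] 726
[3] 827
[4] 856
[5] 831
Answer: 1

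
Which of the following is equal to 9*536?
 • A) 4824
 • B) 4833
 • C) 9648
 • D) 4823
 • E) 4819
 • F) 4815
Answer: A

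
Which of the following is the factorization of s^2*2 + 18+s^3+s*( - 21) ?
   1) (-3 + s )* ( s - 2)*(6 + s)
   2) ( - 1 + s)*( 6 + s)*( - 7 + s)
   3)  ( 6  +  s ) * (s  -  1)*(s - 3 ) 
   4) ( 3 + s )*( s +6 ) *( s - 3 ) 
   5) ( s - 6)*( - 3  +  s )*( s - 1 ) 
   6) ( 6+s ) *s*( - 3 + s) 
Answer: 3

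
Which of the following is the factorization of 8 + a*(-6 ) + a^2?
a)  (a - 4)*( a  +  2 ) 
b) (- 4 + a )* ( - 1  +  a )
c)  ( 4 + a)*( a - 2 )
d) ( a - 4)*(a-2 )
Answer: d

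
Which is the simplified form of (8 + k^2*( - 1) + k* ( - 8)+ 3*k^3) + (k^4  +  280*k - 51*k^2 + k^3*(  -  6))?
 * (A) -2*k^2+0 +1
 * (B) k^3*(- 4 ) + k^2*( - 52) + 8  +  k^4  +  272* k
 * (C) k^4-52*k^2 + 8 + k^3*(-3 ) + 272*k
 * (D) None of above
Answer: C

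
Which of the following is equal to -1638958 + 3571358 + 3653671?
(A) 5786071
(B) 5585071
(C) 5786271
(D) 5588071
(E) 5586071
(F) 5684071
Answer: E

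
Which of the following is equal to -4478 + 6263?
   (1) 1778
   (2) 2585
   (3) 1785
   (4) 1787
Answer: 3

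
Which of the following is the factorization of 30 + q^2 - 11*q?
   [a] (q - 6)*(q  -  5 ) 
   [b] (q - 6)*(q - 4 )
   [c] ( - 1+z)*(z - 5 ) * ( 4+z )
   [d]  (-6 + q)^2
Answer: a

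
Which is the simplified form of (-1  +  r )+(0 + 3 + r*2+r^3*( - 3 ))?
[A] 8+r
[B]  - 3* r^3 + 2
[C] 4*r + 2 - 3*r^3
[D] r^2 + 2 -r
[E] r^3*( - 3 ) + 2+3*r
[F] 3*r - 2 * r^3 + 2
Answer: E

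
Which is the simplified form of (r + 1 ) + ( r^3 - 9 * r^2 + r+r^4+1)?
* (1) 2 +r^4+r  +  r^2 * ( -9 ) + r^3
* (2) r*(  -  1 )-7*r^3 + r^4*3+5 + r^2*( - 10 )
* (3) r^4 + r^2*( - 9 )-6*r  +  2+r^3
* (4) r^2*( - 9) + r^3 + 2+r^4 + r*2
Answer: 4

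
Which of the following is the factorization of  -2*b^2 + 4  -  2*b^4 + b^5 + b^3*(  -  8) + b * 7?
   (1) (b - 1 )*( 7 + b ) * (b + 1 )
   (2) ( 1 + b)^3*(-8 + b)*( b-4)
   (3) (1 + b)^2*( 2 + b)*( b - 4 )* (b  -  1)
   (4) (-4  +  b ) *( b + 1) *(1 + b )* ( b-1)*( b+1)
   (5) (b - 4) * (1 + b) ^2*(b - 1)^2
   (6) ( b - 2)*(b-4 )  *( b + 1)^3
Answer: 4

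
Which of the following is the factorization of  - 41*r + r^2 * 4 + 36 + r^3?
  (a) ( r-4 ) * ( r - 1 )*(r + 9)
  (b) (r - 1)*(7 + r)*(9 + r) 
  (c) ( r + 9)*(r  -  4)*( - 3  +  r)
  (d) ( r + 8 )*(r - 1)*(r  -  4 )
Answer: a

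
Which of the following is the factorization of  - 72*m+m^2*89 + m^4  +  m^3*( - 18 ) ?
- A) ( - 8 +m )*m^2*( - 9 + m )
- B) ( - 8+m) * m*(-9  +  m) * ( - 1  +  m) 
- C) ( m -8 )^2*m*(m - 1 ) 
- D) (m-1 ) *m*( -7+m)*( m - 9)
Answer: B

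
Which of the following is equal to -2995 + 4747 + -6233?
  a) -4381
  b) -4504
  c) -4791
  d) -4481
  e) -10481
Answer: d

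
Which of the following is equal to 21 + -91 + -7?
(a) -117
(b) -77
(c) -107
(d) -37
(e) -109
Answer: b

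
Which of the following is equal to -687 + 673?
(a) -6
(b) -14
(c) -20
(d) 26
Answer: b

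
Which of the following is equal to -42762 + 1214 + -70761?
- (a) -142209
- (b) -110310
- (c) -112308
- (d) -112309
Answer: d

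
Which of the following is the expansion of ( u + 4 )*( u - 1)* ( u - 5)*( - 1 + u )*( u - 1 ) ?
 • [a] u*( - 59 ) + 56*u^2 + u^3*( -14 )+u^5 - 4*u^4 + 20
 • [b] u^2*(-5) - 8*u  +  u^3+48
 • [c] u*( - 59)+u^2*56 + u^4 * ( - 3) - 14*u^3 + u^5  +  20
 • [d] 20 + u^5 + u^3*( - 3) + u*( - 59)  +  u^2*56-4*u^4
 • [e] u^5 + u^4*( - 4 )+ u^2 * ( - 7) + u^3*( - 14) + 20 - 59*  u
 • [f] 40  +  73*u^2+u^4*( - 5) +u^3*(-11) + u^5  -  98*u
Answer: a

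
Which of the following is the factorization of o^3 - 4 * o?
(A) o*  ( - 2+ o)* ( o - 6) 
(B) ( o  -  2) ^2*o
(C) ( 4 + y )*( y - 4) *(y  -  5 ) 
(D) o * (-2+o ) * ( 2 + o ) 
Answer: D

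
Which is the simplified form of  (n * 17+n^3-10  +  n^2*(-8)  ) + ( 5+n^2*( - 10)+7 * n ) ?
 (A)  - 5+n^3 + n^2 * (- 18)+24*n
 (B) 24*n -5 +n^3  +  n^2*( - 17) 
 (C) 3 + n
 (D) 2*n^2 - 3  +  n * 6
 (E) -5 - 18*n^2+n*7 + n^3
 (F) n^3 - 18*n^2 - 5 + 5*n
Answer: A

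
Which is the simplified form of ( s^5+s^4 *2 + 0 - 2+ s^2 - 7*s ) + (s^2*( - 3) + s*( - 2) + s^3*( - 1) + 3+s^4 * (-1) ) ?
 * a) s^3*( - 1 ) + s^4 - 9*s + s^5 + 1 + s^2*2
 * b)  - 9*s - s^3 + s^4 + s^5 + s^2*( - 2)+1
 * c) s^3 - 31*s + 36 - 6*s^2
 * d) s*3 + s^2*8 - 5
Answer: b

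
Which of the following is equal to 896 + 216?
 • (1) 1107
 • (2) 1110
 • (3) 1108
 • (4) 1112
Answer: 4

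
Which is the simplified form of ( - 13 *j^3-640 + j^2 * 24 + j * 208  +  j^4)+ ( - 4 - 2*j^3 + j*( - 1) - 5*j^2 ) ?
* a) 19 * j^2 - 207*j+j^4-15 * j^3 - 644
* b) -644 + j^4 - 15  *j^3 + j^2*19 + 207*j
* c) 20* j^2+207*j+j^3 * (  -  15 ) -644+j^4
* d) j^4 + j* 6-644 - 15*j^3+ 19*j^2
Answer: b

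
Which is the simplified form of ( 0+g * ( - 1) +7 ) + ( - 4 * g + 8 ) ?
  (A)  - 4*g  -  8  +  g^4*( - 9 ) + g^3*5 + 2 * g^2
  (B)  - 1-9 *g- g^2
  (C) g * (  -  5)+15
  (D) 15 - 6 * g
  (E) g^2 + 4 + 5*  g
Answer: C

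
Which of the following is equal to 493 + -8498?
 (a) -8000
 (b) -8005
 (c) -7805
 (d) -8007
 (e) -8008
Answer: b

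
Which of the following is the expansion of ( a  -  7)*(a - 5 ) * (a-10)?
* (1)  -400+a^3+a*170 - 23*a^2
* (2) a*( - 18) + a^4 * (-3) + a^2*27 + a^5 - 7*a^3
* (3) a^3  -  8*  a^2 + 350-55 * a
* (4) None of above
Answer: 4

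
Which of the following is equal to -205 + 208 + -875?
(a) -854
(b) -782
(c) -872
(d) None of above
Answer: c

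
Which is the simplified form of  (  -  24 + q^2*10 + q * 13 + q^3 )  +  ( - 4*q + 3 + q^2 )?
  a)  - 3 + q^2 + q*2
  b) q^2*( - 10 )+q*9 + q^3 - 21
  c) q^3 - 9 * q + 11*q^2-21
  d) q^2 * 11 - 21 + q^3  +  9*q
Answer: d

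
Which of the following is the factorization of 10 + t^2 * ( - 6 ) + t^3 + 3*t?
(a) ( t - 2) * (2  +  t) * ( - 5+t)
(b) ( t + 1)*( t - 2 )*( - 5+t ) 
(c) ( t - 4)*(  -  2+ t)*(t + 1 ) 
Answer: b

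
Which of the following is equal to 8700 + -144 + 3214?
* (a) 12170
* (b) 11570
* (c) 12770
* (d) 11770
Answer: d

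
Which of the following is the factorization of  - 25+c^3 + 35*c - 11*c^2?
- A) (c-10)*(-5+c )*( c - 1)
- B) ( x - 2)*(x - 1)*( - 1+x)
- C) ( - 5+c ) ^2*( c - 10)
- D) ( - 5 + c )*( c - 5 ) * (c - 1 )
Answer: D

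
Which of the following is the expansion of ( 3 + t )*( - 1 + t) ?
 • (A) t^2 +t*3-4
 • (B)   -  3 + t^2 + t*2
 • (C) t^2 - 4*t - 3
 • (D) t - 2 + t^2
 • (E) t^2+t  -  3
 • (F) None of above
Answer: B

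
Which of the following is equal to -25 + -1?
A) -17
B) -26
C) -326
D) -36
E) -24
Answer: B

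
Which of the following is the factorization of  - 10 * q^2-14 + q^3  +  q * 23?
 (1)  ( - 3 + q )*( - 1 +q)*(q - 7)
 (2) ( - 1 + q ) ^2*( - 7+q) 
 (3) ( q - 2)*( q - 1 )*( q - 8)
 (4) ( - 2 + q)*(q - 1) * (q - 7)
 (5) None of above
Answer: 4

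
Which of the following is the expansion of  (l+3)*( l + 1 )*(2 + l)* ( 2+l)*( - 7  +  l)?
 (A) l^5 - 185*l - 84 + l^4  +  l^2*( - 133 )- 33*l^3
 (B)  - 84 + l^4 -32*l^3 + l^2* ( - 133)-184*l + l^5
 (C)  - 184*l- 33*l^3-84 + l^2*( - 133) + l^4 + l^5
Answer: C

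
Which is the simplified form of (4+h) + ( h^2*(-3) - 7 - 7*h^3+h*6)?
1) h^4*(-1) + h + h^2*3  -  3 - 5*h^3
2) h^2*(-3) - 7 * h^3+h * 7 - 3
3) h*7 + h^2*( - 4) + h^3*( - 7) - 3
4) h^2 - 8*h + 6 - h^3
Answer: 2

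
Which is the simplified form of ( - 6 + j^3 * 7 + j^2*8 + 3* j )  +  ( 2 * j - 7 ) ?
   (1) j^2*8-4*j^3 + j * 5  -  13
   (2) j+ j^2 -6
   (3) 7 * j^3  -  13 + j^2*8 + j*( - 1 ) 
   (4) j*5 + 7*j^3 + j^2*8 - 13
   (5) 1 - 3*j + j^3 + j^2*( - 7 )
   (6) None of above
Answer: 4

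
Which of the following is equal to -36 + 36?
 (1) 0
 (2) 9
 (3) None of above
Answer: 1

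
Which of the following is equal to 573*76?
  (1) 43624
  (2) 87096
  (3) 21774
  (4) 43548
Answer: 4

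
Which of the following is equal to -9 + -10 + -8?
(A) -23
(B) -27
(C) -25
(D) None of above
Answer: B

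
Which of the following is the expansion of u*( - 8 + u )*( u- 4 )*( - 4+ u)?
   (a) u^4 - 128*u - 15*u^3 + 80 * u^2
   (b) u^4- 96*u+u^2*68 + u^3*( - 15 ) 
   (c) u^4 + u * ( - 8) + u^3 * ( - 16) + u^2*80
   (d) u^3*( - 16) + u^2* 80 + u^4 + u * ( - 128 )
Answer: d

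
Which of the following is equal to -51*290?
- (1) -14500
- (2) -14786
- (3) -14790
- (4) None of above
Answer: 3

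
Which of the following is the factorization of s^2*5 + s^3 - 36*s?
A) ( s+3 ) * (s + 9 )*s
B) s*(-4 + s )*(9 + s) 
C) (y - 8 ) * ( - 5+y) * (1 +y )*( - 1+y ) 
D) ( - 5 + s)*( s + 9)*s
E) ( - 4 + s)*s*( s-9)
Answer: B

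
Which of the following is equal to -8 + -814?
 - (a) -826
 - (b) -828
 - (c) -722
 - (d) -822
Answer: d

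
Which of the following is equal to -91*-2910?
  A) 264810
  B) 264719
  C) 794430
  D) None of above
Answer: A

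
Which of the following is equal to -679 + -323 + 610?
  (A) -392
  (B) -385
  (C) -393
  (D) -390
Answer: A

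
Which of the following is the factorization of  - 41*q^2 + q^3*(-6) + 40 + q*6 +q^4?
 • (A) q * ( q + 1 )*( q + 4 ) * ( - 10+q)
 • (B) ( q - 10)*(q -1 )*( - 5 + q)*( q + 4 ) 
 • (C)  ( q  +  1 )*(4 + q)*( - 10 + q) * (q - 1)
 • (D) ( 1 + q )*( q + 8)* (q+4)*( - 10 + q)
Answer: C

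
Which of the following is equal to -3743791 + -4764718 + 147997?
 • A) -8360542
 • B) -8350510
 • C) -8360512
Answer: C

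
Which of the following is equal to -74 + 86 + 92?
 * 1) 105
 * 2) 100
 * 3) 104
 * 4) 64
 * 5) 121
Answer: 3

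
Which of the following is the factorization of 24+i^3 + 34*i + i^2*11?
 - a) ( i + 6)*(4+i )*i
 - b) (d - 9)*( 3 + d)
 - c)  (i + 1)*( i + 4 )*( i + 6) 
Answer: c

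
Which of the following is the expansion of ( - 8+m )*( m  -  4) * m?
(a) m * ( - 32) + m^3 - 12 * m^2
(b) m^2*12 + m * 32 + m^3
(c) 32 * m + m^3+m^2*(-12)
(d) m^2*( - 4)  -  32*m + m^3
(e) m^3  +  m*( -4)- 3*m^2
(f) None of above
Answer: c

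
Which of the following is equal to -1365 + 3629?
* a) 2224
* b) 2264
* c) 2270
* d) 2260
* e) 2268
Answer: b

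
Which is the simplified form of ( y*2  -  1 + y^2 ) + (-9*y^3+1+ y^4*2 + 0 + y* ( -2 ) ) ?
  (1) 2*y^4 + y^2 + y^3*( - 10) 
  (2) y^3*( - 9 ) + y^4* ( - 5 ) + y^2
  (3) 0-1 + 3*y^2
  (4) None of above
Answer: 4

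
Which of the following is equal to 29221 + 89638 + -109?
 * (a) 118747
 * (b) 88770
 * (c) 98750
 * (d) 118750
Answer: d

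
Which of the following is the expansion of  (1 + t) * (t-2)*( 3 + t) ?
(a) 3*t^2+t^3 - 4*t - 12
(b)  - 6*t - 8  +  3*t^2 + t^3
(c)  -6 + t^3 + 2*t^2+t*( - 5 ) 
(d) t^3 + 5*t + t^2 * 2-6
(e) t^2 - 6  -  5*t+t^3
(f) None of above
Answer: c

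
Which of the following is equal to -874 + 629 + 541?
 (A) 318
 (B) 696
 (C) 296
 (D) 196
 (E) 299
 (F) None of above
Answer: C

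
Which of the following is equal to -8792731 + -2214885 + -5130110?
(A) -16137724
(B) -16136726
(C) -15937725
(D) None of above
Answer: D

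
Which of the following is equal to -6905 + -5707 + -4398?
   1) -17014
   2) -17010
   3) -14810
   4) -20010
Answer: 2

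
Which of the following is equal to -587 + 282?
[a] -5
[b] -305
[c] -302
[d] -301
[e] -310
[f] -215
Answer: b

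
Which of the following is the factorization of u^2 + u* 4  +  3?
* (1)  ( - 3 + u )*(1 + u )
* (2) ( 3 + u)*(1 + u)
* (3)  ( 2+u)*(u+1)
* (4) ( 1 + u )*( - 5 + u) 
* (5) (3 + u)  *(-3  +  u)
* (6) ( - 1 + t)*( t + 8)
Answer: 2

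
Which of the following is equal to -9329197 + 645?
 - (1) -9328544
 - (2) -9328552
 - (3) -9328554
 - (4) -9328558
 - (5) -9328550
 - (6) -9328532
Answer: 2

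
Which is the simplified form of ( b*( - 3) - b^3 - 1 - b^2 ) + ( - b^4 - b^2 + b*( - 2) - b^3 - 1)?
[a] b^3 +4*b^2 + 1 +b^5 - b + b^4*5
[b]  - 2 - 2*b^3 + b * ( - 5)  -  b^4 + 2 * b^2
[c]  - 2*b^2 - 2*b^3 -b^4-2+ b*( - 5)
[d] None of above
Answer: c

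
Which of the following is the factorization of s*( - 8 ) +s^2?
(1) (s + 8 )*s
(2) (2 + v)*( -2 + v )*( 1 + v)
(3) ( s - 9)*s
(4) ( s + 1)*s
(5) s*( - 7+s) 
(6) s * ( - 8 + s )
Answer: 6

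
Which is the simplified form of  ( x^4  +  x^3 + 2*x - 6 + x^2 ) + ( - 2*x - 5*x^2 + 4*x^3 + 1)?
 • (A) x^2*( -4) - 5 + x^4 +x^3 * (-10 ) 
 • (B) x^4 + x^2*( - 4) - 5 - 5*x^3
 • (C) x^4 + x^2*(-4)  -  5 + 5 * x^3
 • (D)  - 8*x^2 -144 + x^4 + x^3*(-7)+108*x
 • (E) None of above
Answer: C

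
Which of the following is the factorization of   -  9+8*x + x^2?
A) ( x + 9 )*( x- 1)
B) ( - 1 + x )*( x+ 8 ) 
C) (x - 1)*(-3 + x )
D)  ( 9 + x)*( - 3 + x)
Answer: A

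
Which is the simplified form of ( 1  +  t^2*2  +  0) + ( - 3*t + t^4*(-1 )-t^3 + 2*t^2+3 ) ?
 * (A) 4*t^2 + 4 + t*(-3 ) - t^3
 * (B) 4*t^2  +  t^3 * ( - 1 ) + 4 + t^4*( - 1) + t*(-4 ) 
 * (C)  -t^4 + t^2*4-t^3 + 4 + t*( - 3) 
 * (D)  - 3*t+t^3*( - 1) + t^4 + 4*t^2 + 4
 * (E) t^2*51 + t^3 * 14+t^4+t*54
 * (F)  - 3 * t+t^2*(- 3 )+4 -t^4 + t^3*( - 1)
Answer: C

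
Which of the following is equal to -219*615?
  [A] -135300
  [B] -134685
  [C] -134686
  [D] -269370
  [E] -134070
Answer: B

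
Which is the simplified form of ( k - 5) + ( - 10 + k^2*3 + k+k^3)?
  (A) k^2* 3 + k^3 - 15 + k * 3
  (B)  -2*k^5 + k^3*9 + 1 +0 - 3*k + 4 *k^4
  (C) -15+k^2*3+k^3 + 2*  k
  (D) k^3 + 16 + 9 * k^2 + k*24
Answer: C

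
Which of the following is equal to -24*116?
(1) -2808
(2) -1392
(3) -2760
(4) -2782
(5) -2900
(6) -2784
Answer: 6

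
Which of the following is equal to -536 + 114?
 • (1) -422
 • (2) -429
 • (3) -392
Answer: 1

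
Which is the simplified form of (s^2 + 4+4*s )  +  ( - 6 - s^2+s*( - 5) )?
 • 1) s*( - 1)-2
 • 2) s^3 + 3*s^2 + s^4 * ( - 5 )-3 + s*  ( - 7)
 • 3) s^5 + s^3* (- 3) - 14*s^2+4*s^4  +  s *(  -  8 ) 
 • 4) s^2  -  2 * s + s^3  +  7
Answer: 1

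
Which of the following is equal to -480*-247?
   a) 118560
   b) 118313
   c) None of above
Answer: a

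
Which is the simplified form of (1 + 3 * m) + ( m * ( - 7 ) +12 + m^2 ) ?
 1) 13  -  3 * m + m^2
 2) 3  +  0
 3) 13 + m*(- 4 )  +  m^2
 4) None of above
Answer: 3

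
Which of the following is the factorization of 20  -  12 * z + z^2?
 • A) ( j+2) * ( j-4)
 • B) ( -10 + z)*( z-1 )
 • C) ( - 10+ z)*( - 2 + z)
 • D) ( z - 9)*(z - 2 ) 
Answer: C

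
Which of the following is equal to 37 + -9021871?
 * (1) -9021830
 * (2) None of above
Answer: 2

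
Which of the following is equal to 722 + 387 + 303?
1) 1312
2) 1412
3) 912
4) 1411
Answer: 2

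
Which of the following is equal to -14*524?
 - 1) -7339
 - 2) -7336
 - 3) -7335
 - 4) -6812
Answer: 2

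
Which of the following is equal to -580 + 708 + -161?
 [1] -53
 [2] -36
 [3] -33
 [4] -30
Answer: 3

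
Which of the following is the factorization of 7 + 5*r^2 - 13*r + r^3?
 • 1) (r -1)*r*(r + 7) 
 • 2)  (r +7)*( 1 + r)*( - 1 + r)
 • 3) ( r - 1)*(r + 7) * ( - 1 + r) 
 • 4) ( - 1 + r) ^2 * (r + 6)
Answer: 3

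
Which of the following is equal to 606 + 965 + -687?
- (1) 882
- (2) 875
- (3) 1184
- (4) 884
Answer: 4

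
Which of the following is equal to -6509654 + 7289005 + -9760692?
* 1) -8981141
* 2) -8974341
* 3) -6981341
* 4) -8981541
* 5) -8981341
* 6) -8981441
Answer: 5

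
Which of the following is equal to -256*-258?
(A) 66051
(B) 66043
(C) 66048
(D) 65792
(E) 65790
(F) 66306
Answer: C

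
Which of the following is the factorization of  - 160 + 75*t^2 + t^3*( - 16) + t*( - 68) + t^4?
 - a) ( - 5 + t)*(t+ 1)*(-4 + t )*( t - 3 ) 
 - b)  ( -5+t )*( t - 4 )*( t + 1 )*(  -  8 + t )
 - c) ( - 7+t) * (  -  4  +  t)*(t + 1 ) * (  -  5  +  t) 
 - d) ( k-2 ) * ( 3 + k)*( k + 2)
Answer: b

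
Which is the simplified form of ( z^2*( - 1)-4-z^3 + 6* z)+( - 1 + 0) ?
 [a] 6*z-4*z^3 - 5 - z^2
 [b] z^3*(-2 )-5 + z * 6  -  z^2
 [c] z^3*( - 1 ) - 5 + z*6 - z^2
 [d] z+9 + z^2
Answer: c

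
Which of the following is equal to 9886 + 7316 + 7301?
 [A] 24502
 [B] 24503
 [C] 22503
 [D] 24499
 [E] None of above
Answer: B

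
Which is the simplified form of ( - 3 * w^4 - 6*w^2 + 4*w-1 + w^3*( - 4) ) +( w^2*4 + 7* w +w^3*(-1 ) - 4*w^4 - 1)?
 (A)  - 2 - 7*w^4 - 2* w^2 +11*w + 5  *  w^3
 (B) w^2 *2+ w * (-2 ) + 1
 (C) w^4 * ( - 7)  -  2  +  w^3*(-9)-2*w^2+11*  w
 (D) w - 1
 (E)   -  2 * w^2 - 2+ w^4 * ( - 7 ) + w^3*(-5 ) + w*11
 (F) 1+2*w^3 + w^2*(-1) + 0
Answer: E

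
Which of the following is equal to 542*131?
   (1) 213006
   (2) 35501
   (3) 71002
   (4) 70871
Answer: 3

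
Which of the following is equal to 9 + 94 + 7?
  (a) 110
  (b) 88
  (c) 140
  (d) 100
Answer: a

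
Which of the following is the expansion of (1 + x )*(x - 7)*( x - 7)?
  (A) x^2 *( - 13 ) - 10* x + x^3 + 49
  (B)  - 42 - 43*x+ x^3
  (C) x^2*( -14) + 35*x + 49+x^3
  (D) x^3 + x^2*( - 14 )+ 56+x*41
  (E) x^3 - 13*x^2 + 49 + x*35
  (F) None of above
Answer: E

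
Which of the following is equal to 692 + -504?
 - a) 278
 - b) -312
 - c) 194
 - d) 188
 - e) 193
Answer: d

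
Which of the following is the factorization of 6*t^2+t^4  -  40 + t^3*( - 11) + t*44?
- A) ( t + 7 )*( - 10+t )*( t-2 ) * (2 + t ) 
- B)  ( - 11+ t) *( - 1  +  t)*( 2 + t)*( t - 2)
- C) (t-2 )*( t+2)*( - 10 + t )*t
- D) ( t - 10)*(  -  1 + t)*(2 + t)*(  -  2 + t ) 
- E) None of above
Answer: D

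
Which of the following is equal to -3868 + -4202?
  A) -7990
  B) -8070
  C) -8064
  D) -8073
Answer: B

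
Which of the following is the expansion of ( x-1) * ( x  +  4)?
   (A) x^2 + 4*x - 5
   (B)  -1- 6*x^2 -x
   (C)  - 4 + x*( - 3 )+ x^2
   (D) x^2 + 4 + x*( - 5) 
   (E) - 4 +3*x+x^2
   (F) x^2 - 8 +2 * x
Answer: E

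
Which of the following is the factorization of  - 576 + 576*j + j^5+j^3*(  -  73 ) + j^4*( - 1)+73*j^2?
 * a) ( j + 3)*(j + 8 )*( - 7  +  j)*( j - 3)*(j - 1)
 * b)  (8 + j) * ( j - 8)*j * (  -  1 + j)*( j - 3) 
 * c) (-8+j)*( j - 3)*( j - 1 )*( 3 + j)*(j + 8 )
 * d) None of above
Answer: c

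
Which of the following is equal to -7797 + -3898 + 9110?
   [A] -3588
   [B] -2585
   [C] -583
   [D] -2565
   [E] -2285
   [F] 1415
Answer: B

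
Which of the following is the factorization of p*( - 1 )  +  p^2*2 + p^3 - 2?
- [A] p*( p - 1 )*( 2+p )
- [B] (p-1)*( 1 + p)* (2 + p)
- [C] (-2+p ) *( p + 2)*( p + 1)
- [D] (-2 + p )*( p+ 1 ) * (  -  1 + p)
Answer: B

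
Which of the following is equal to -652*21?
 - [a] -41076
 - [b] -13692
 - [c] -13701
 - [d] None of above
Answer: b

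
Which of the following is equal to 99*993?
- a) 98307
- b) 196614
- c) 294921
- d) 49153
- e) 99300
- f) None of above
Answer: a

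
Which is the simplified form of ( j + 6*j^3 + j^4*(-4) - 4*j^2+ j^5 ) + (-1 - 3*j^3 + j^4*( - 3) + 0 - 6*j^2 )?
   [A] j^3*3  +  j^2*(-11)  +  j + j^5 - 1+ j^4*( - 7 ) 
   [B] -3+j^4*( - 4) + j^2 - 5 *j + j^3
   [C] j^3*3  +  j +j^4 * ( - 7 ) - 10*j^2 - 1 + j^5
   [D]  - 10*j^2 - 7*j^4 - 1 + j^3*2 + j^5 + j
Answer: C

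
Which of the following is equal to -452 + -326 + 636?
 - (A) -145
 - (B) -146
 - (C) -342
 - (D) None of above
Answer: D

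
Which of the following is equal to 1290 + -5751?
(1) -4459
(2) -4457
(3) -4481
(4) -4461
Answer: 4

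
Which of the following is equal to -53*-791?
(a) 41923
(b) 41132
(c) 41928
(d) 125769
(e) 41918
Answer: a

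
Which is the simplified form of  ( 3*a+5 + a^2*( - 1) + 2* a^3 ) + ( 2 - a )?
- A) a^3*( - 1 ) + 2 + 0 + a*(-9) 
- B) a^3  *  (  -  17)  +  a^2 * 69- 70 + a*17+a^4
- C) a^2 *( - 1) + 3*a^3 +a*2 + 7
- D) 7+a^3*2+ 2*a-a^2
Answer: D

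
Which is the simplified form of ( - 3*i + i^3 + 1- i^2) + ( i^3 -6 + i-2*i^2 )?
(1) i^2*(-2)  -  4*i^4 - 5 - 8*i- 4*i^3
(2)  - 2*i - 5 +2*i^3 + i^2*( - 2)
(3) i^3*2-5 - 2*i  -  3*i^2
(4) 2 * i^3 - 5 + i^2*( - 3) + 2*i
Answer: 3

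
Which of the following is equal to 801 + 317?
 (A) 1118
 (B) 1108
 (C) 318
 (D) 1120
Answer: A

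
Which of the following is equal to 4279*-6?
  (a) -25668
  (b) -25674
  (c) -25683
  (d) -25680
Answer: b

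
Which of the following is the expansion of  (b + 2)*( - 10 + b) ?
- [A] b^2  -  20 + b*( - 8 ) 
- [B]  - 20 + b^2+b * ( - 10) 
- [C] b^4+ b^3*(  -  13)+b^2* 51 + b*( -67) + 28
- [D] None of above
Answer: A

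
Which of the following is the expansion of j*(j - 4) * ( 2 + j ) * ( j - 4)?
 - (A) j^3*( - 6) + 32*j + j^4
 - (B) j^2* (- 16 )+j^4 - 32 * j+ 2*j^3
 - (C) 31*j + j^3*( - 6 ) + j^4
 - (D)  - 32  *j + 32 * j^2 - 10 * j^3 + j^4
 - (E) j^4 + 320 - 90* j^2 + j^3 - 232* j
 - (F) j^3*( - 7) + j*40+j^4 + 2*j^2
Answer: A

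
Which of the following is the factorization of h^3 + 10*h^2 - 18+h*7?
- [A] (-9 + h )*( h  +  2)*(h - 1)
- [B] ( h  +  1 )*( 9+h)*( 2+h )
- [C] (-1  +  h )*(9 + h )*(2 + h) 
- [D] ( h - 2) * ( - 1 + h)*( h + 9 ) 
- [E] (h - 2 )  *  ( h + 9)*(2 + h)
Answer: C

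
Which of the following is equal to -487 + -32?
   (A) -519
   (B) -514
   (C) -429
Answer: A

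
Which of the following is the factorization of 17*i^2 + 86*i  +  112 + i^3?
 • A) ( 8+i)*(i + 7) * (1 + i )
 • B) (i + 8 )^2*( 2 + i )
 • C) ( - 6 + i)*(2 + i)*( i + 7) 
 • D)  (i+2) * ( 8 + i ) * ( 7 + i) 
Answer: D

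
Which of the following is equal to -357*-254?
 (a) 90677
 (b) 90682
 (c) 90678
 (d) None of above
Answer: c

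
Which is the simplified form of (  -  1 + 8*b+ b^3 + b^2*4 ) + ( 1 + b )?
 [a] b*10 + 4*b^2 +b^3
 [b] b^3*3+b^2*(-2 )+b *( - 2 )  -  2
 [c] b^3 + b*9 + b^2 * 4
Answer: c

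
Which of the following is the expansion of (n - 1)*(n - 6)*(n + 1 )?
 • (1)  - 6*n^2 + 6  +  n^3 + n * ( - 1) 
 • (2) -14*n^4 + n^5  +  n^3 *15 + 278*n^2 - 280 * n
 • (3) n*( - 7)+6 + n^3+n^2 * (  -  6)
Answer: 1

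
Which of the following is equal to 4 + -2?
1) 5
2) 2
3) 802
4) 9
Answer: 2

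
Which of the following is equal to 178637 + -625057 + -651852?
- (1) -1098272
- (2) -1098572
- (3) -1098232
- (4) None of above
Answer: 1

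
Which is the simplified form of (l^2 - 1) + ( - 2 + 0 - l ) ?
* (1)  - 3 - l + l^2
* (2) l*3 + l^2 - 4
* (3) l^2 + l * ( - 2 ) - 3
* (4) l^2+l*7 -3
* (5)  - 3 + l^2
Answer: 1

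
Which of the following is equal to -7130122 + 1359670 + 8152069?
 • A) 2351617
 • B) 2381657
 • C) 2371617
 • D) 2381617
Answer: D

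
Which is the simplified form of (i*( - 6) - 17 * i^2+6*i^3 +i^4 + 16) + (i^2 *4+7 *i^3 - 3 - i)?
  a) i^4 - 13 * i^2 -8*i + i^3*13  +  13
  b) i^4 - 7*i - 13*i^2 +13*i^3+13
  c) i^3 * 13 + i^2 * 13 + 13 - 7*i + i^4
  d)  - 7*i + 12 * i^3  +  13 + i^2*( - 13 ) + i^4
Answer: b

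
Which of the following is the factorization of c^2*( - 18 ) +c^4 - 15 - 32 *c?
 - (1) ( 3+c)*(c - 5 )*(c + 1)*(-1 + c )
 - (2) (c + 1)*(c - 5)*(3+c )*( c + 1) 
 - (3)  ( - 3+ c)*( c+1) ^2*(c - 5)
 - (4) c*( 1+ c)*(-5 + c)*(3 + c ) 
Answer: 2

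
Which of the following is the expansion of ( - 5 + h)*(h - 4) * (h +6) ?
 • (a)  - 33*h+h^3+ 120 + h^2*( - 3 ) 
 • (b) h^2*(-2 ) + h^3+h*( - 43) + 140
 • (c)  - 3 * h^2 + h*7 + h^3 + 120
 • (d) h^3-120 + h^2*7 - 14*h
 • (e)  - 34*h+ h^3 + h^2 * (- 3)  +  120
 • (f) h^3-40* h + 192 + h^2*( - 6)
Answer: e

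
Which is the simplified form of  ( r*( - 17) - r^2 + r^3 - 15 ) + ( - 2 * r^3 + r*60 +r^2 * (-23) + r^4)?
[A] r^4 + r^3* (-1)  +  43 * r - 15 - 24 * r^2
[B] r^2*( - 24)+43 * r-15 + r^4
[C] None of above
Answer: A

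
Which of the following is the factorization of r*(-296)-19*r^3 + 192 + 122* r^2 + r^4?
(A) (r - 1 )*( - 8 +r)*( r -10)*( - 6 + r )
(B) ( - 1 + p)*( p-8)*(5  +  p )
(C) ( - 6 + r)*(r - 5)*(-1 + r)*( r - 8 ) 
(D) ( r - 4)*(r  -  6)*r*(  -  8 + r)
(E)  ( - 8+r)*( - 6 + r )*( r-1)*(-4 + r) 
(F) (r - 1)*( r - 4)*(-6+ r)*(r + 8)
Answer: E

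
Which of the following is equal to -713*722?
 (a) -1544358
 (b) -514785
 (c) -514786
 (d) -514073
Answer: c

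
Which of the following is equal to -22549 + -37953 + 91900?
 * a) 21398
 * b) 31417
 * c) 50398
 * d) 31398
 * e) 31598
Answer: d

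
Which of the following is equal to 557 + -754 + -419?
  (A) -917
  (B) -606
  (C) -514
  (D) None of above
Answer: D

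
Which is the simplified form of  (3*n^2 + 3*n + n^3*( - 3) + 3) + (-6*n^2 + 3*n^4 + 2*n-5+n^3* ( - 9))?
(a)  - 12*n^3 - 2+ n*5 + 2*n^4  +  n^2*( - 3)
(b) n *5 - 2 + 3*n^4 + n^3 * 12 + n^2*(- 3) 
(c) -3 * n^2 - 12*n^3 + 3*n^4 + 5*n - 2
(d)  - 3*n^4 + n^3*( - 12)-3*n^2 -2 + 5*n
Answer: c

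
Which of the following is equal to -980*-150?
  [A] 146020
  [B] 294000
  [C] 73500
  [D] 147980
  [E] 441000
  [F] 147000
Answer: F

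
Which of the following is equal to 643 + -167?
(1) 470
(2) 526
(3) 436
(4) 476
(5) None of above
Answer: 4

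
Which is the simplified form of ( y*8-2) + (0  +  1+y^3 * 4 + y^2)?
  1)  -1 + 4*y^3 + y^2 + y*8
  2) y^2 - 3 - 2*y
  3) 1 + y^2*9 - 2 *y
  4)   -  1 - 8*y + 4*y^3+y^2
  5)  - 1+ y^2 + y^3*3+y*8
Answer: 1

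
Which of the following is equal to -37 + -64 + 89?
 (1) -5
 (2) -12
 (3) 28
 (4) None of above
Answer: 2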